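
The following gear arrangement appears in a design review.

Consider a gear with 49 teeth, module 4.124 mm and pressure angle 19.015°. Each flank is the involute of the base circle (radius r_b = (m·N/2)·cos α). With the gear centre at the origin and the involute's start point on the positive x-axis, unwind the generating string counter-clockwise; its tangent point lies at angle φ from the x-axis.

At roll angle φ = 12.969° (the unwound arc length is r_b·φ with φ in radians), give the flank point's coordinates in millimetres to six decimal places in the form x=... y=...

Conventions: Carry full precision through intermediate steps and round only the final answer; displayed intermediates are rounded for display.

x=97.940545 y=0.367383

recognized (one wheel, involute flank): single-mesh tooth geometry, m = 4.124, N = 49
pitch radius r_p = m·N/2 = 4.124·49/2 = 101.038000
base radius r_b = r_p·cos α = 101.038000·cos 19.015° = 95.524691
roll angle φ = 12.969° = 0.22635175 rad
x = r_b·(cos φ + φ·sin φ) = 97.940545
y = r_b·(sin φ − φ·cos φ) = 0.367383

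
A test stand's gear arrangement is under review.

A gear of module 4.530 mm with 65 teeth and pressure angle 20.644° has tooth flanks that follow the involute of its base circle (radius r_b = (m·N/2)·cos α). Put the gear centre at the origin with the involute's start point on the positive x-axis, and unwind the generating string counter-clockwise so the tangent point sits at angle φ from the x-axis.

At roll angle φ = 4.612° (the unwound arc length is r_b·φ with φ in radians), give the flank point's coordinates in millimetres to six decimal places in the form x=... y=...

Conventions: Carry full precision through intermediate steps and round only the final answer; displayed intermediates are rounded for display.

recognized (one wheel, involute flank): single-mesh tooth geometry, m = 4.530, N = 65
pitch radius r_p = m·N/2 = 4.530·65/2 = 147.225000
base radius r_b = r_p·cos α = 147.225000·cos 20.644° = 137.771545
roll angle φ = 4.612° = 0.08049459 rad
x = r_b·(cos φ + φ·sin φ) = 138.217159
y = r_b·(sin φ − φ·cos φ) = 0.023936

x=138.217159 y=0.023936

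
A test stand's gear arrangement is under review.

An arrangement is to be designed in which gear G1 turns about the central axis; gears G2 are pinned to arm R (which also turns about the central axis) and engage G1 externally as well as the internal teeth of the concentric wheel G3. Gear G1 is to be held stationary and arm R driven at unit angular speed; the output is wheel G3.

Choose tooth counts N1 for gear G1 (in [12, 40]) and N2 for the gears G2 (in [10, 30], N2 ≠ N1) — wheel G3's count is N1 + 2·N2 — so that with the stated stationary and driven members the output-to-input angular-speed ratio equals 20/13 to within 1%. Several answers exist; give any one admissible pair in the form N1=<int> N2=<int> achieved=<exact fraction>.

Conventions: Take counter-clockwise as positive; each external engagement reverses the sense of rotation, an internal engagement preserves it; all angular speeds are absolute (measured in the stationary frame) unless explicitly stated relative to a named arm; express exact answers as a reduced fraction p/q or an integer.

planetary set to be sized for 20/13 (Willis relation)
Willis with ω_sun = 0: ω_ring/ω_arm = (N1+N3)/N3; set equal to 20/13  ⇒  N3/N1 = 1/(20/13 − 1) = 13/7
N3 = N1 + 2·N2  ⇒  N2/N1 = (N3/N1 − 1)/2 = (13/7 − 1)/2 = 3/7
smallest multiple with N1 ≥ 12 and N2 ≥ 10: k = 4  ⇒  N1 = 4·7 = 28, N2 = 4·3 = 12 (N1 ≤ 40, N2 ≤ 30, N2 ≠ N1 ✓), N3 = 28 + 2·12 = 52
check: (N1+N3)/N3 with N1 = 28, N3 = 52 gives 20/13; |achieved − target| = 0 ≤ 1/65 ✓

N1=28 N2=12 achieved=20/13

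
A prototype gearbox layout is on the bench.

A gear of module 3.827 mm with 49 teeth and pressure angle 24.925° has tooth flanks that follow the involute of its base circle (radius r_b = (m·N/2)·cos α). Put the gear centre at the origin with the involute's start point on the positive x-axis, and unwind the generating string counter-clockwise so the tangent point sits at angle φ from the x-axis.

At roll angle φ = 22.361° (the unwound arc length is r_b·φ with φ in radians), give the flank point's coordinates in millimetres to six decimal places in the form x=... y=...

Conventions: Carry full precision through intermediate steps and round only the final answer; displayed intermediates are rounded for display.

x=91.259559 y=1.659282

class = single-mesh tooth geometry [base-circle involute, m = 3.827, 49T]
pitch radius r_p = m·N/2 = 3.827·49/2 = 93.761500
base radius r_b = r_p·cos α = 93.761500·cos 24.925° = 85.028574
roll angle φ = 22.361° = 0.39027307 rad
x = r_b·(cos φ + φ·sin φ) = 91.259559
y = r_b·(sin φ − φ·cos φ) = 1.659282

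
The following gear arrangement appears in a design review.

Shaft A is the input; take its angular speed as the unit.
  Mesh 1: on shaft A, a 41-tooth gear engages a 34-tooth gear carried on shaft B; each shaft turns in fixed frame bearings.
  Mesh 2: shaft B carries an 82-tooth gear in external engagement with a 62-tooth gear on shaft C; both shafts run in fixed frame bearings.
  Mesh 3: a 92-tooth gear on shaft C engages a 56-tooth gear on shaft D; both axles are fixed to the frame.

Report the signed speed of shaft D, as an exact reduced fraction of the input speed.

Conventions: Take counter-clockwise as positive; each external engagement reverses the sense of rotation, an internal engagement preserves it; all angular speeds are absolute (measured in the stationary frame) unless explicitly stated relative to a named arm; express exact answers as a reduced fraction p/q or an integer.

-38663/14756

3-mesh fixed-axis compound train (all bearings frame-fixed)
mesh 1 [41T→34T]: |ω|/ω_in = 1×41/34 = 41/34, sense flips to −
mesh 2 [82T→62T]: |ω|/ω_in = (41/34)×82/62 = 1681/1054, sense flips to +
mesh 3 [92T→56T]: |ω|/ω_in = (1681/1054)×92/56 = 38663/14756, sense flips to −
signed output speed (× input speed) = -38663/14756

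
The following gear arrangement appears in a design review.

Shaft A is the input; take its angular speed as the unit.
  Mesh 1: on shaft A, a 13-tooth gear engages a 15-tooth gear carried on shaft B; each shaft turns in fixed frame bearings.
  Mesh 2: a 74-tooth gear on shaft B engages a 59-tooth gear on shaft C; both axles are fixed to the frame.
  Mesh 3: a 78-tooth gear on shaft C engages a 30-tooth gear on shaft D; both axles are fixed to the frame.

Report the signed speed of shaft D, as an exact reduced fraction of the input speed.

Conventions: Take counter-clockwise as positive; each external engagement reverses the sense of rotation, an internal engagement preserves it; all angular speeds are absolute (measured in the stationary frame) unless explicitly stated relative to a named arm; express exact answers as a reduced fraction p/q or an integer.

3-mesh fixed-axis compound train (all bearings frame-fixed)
mesh 1 [13T→15T]: |ω|/ω_in = 1×13/15 = 13/15, sense flips to −
mesh 2 [74T→59T]: |ω|/ω_in = (13/15)×74/59 = 962/885, sense flips to +
mesh 3 [78T→30T]: |ω|/ω_in = (962/885)×78/30 = 12506/4425, sense flips to −
signed output speed (× input speed) = -12506/4425

-12506/4425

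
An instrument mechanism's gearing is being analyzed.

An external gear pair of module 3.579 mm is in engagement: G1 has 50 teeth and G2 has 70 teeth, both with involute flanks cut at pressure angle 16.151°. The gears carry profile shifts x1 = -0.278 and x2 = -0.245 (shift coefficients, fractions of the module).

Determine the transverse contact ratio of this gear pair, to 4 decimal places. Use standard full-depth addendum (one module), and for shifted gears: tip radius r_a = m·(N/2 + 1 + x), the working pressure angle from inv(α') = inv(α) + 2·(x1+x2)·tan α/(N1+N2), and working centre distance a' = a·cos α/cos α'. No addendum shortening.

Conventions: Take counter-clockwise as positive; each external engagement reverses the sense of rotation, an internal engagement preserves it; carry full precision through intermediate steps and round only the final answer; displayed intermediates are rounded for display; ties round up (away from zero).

single-mesh involute tooth geometry (50T engaging 70T at module 3.579)
base radii: r_b1 = 85.943595, r_b2 = 120.321032
tip radii: r_a1 = 92.059038, r_a2 = 127.967145
inv(α') = inv(16.151°) + 2·(-0.278-0.245)·tan α/(50+70) = 0.00518722  ⇒  α' = 14.18663°
a' = a·cos α / cos α' = 214.7400·cos 16.151°/cos 14.18663° = 212.753048
action lengths: √(r_a1²−r_b1²) = 32.993409, √(r_a2²−r_b2²) = 43.571084
base pitch p_b = π·m·cos α = 10.799991
CR = (32.993409 + 43.571084 − 212.753048·sin 14.18663°)/10.799991 = 2.261366
contact ratio ≈ 2.2614

2.2614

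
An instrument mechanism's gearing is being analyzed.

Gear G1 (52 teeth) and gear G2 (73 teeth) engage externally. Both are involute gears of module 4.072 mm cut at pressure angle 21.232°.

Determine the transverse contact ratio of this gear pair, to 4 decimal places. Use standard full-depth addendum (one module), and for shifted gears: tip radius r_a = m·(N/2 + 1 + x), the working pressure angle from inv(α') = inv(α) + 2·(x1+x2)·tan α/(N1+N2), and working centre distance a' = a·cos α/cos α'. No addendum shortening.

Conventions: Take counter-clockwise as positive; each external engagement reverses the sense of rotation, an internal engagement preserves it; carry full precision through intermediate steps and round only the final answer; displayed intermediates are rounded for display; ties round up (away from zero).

1.7207

single-mesh involute tooth geometry (52T engaging 73T at module 4.072)
base radii: r_b1 = 98.685587, r_b2 = 138.539382
tip radii: r_a1 = 109.944000, r_a2 = 152.700000
no profile shift: α' = α, a' = a
action lengths: √(r_a1²−r_b1²) = 48.464812, √(r_a2²−r_b2²) = 64.219387
base pitch p_b = π·m·cos α = 11.924228
CR = (48.464812 + 64.219387 − 254.500000·sin 21.23200°)/11.924228 = 1.720719
contact ratio ≈ 1.7207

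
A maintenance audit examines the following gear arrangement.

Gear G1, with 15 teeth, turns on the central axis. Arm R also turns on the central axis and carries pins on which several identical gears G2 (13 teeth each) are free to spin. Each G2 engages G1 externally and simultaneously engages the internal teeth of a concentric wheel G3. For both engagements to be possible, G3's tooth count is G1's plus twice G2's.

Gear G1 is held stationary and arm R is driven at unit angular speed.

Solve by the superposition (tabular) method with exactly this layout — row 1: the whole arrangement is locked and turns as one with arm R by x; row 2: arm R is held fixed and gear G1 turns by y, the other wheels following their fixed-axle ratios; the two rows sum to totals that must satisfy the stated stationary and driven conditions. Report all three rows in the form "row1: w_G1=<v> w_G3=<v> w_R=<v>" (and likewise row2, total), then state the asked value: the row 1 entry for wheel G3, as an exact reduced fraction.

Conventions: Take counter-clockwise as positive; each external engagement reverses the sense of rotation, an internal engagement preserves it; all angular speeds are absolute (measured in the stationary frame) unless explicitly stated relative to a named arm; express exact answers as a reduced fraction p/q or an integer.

class = planetary set [G3 = 15+2·13 = 41; Willis about the carrier]
row 1: whole set turns with the arm by x
row 2 — arm fixed, fixed-axis ratios: sun y, ring −(15/41)·y, arm 0
boundary: total ω_sun = x + y = 0 and total ω_arm = x = 1  ⇒  y = -1, x = 1
row 2 ring = −(15/41)·(-1) = 15/41
totals (row 1 + row 2): sun 1 + (-1) = 0, ring 1 + 15/41 = 56/41, arm 1 + 0 = 1
asked cell (row1, ring) = 1

row1: w_G1=1 w_G3=1 w_R=1
row2: w_G1=-1 w_G3=15/41 w_R=0
total: w_G1=0 w_G3=56/41 w_R=1
asked value: 1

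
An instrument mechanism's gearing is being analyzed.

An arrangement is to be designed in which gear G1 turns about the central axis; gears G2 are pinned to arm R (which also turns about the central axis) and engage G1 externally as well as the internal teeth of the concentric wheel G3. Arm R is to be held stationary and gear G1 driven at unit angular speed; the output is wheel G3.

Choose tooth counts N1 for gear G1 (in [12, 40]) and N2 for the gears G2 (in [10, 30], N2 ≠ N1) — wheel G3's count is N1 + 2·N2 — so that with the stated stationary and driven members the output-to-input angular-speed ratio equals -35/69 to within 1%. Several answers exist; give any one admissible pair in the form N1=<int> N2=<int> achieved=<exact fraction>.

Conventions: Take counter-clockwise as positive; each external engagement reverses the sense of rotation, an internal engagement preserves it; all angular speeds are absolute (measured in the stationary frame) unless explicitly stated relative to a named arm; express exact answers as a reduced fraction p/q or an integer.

class = planetary set [ratio -35/69 wanted; Willis about the carrier]
Willis with ω_arm = 0: ω_ring/ω_sun = −N1/N3; set equal to -35/69  ⇒  N3/N1 = −1/(-35/69) = 69/35
N3 = N1 + 2·N2  ⇒  N2/N1 = (N3/N1 − 1)/2 = (69/35 − 1)/2 = 17/35
smallest multiple with N1 ≥ 12 and N2 ≥ 10: k = 1  ⇒  N1 = 1·35 = 35, N2 = 1·17 = 17 (N1 ≤ 40, N2 ≤ 30, N2 ≠ N1 ✓), N3 = 35 + 2·17 = 69
check: −N1/N3 with N1 = 35, N3 = 69 gives -35/69; |achieved − target| = 0 ≤ 7/1380 ✓

N1=35 N2=17 achieved=-35/69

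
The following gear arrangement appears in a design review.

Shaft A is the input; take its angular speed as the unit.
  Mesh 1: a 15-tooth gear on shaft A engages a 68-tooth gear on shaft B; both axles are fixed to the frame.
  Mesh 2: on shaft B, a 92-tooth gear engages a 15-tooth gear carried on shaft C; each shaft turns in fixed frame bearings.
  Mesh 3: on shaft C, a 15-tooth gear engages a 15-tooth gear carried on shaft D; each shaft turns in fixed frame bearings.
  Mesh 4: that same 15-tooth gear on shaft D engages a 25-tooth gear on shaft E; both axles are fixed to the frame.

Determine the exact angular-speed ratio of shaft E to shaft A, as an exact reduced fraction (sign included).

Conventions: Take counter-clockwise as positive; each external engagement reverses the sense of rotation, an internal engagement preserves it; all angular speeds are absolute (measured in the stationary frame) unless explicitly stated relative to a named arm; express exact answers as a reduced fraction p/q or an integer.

class = fixed-axis compound train [4 meshes; 4 ratios multiply, 4 sense flips]
mesh 1 [15T→68T]: running ratio 15/68, sense −
mesh 2 [92T→15T]: running ratio 23/17, sense +
mesh 3 [15T→15T]: running ratio 23/17, sense −
mesh 4 [15T→25T]: running ratio 69/85, sense +
ω_out/ω_in = 69/85

69/85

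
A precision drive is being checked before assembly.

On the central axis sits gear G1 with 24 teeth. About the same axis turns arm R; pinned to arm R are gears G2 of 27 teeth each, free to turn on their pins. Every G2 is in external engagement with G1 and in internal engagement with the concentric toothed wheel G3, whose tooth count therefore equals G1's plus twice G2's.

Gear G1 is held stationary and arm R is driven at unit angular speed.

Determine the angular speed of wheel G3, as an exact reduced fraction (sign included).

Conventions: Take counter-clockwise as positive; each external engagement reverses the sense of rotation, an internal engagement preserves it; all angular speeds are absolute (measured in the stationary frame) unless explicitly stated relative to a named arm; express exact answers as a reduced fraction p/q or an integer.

class = planetary set [G3 = 24+2·27 = 78; Willis about the carrier]
ring teeth: 24 + 2·27 = 78
24(ω_sun−ω_arm) = −78(ω_ring−ω_arm),  ω_sun = 0, ω_arm = 1
ω_ring = 1 − (24/78)(0−1) = 17/13
exact speed ratio = 17/13

17/13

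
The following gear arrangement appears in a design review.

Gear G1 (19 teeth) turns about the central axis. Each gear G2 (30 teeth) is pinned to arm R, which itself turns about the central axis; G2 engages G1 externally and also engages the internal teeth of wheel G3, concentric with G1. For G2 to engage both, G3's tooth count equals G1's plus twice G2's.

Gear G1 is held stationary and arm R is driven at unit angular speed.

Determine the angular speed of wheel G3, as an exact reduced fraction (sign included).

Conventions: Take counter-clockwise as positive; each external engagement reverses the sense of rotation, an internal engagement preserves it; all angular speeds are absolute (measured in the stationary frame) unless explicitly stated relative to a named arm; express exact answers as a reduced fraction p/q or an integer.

class = planetary set [G3 = 19+2·30 = 79; Willis about the carrier]
ring teeth: 19 + 2·30 = 79
19(ω_sun−ω_arm) = −79(ω_ring−ω_arm),  ω_sun = 0, ω_arm = 1
ω_ring = 1 − (19/79)(0−1) = 98/79
exact speed ratio = 98/79

98/79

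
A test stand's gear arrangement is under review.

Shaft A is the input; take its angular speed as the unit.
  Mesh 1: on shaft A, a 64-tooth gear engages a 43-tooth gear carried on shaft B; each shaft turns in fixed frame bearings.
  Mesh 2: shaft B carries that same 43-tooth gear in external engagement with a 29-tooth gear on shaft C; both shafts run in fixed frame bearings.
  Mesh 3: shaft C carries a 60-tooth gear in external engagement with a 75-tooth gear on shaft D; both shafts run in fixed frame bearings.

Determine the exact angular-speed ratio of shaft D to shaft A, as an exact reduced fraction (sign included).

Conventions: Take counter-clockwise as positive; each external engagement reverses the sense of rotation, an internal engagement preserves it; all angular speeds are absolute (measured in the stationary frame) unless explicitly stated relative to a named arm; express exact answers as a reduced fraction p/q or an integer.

class = fixed-axis compound train [3 meshes; 3 ratios multiply, 3 sense flips]
mesh 1 [64T→43T]: running ratio 64/43, sense −
mesh 2 [43T→29T]: running ratio 64/29, sense +
mesh 3 [60T→75T]: running ratio 256/145, sense −
ω_out/ω_in = -256/145

-256/145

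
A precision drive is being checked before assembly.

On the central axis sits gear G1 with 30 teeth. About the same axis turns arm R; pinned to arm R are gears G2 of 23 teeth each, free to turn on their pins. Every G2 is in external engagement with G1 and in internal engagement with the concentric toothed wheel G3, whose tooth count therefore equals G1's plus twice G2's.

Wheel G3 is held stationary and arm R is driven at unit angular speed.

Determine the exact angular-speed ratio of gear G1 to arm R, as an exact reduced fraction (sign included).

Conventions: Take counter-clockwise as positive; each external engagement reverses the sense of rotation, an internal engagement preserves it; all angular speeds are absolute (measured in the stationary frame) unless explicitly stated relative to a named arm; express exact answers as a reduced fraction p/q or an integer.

planetary set (30T centre, 23T on arm, 76T internal) — Willis relation
ring teeth: 30 + 2·23 = 76
30(ω_sun−ω_arm) = −76(ω_ring−ω_arm),  ω_ring = 0, ω_arm = 1
ω_sun = 1 − (76/30)(0−1) = 53/15
ω_out/ω_in = 53/15

53/15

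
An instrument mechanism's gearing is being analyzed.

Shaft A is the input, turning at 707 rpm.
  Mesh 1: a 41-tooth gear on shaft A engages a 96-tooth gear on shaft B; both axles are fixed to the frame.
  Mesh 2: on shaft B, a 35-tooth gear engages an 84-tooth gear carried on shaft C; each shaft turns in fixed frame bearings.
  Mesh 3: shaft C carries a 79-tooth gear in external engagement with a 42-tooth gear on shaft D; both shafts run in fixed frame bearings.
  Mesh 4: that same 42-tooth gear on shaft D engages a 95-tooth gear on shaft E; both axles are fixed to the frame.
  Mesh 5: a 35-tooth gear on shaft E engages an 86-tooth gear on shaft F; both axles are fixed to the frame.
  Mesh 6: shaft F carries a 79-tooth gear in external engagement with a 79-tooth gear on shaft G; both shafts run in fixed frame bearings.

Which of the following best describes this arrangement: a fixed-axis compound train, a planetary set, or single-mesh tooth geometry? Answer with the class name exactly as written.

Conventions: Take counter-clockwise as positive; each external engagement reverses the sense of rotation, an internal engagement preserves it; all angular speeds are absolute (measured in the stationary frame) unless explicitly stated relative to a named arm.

recognized (7 fixed axles, 6 meshes): fixed-axis compound train
classification: fixed-axis compound train

fixed-axis compound train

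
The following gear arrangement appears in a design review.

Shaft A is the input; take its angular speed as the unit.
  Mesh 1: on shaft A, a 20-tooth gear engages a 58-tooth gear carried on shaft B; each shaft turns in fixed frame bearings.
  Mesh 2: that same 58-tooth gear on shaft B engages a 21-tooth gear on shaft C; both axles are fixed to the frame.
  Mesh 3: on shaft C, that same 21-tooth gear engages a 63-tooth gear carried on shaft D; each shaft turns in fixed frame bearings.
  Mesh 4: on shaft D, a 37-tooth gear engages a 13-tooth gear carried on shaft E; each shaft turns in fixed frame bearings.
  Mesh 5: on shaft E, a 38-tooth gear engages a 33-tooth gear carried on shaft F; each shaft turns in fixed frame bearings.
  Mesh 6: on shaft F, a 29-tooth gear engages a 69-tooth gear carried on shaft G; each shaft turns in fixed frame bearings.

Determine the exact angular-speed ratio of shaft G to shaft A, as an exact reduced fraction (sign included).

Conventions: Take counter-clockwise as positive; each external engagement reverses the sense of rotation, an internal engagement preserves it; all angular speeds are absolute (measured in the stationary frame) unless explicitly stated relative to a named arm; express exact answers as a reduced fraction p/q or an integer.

class = fixed-axis compound train [6 meshes; 6 ratios multiply, 6 sense flips]
mesh 1 [20T→58T]: running ratio 10/29, sense −
mesh 2 [58T→21T]: running ratio 20/21, sense +
mesh 3 [21T→63T]: running ratio 20/63, sense −
mesh 4 [37T→13T]: running ratio 740/819, sense +
mesh 5 [38T→33T]: running ratio 28120/27027, sense −
mesh 6 [29T→69T]: running ratio 815480/1864863, sense +
ω_out/ω_in = 815480/1864863

815480/1864863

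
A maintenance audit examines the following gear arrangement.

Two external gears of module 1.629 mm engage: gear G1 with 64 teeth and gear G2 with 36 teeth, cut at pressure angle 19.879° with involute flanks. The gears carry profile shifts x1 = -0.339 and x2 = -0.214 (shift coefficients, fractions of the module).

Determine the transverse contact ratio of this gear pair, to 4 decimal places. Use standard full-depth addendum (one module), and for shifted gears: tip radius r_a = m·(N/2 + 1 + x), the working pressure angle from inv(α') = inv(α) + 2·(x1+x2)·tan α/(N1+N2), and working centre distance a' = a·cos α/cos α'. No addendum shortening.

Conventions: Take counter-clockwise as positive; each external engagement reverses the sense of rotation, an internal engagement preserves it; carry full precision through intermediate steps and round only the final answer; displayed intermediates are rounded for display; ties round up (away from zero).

single-mesh involute tooth geometry (64T engaging 36T at module 1.629)
base radii: r_b1 = 49.021839, r_b2 = 27.574785
tip radii: r_a1 = 53.204769, r_a2 = 30.602394
inv(α') = inv(19.879°) + 2·(-0.339-0.214)·tan α/(64+36) = 0.01062737  ⇒  α' = 17.92748°
a' = a·cos α / cos α' = 81.4500·cos 19.879°/cos 17.92748° = 80.505411
action lengths: √(r_a1²−r_b1²) = 20.678653, √(r_a2²−r_b2²) = 13.271690
base pitch p_b = π·m·cos α = 4.812708
CR = (20.678653 + 13.271690 − 80.505411·sin 17.92748°)/4.812708 = 1.905318
contact ratio ≈ 1.9053

1.9053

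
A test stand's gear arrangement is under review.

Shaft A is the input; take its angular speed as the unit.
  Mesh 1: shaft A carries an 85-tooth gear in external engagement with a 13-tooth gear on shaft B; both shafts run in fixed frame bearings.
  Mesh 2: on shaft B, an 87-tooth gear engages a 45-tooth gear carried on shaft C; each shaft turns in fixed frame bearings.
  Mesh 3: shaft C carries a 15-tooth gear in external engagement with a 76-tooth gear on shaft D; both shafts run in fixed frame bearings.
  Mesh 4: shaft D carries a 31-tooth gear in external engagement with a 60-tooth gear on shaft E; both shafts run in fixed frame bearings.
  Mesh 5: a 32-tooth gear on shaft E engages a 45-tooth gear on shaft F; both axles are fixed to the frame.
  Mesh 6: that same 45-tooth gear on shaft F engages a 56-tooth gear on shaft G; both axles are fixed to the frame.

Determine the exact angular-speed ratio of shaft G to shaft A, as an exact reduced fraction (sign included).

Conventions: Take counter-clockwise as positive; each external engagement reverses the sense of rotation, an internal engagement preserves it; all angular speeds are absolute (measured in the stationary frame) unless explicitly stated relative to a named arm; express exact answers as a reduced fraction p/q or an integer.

15283/20748

class = fixed-axis compound train [6 meshes; 6 ratios multiply, 6 sense flips]
mesh 1 [85T→13T]: running ratio 85/13, sense −
mesh 2 [87T→45T]: running ratio 493/39, sense +
mesh 3 [15T→76T]: running ratio 2465/988, sense −
mesh 4 [31T→60T]: running ratio 15283/11856, sense +
mesh 5 [32T→45T]: running ratio 30566/33345, sense −
mesh 6 [45T→56T]: running ratio 15283/20748, sense +
ω_out/ω_in = 15283/20748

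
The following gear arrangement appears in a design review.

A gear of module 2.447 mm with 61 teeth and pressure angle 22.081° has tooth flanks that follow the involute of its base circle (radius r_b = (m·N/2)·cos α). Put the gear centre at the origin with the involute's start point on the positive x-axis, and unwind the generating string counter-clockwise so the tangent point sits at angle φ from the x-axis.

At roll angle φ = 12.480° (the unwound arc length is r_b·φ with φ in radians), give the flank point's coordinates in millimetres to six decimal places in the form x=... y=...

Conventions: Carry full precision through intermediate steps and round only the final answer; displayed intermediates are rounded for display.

x=70.780583 y=0.237107

class = single-mesh tooth geometry [base-circle involute, m = 2.447, 61T]
pitch radius r_p = m·N/2 = 2.447·61/2 = 74.633500
base radius r_b = r_p·cos α = 74.633500·cos 22.081° = 69.159382
roll angle φ = 12.480° = 0.21781709 rad
x = r_b·(cos φ + φ·sin φ) = 70.780583
y = r_b·(sin φ − φ·cos φ) = 0.237107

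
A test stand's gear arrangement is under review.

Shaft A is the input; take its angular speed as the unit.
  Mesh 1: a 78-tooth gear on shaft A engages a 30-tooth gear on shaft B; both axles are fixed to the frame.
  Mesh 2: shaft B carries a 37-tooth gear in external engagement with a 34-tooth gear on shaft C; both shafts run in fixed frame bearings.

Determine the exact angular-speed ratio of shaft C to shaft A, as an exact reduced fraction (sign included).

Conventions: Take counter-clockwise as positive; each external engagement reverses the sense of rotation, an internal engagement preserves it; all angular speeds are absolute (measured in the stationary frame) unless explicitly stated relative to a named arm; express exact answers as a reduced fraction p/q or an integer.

class = fixed-axis compound train [2 meshes; 2 ratios multiply, 2 sense flips]
mesh 1 [78T→30T]: running ratio 13/5, sense −
mesh 2 [37T→34T]: running ratio 481/170, sense +
ω_out/ω_in = 481/170

481/170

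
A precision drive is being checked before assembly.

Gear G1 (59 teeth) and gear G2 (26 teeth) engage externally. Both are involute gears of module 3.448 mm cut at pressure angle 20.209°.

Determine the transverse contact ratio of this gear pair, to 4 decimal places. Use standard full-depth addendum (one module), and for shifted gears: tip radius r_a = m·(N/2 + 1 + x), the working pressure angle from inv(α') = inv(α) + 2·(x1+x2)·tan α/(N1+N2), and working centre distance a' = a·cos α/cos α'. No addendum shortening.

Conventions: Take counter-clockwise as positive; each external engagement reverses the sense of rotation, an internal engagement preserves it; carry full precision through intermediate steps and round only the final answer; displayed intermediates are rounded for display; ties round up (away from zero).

1.6915

recognized (one external pair, fixed centres): single-mesh tooth geometry, m = 3.448, N1 = 59, N2 = 26
base radii: r_b1 = 95.454238, r_b2 = 42.064580
tip radii: r_a1 = 105.164000, r_a2 = 48.272000
no profile shift: α' = α, a' = a
action lengths: √(r_a1²−r_b1²) = 44.135647, √(r_a2²−r_b2²) = 23.680311
base pitch p_b = π·m·cos α = 10.165367
CR = (44.135647 + 23.680311 − 146.540000·sin 20.20900°)/10.165367 = 1.691465
contact ratio ≈ 1.6915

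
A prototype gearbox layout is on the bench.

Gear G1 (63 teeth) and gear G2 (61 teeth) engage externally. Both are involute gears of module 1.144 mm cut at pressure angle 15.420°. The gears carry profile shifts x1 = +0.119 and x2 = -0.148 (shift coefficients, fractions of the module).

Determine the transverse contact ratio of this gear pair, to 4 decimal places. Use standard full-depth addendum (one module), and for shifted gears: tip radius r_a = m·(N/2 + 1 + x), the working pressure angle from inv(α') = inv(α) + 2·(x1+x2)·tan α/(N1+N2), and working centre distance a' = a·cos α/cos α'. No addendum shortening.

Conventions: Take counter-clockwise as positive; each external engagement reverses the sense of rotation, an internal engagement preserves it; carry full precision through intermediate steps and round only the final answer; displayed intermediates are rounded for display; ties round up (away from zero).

single-mesh involute tooth geometry (63T engaging 61T at module 1.144)
base radii: r_b1 = 34.738799, r_b2 = 33.635980
tip radii: r_a1 = 37.316136, r_a2 = 35.866688
inv(α') = inv(15.420°) + 2·(+0.119-0.148)·tan α/(63+61) = 0.00656269  ⇒  α' = 15.32219°
a' = a·cos α / cos α' = 70.9280·cos 15.420°/cos 15.32219° = 70.894721
action lengths: √(r_a1²−r_b1²) = 13.627539, √(r_a2²−r_b2²) = 12.451511
base pitch p_b = π·m·cos α = 3.464608
CR = (13.627539 + 12.451511 − 70.894721·sin 15.32219°)/3.464608 = 2.120114
contact ratio ≈ 2.1201

2.1201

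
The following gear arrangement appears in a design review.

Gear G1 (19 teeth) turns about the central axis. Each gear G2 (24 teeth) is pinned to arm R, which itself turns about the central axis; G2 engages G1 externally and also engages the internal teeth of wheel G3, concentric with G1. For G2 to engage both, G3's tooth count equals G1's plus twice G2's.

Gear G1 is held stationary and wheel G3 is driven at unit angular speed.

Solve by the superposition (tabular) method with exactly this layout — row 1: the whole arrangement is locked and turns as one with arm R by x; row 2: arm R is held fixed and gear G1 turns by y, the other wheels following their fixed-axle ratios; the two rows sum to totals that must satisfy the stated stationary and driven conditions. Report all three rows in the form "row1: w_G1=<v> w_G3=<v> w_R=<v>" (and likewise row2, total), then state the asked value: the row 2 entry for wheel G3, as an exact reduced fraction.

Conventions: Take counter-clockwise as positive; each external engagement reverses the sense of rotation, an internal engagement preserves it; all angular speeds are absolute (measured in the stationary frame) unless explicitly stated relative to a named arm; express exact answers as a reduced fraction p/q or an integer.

class = planetary set [G3 = 19+2·24 = 67; Willis about the carrier]
superposition row 1 [locked train]: every member turns x
superposition row 2 [arm held]: sun y, ring −(19/67)·y, arm 0
boundary: total ω_sun = x + y = 0 and total ω_ring = x − (19/67)·y = 1  ⇒  y = -67/86, x = 67/86
row 2 ring = −(19/67)·(-67/86) = 19/86
totals (row 1 + row 2): sun 67/86 + (-67/86) = 0, ring 67/86 + 19/86 = 1, arm 67/86 + 0 = 67/86
asked cell (row2, ring) = 19/86

row1: w_G1=67/86 w_G3=67/86 w_R=67/86
row2: w_G1=-67/86 w_G3=19/86 w_R=0
total: w_G1=0 w_G3=1 w_R=67/86
asked value: 19/86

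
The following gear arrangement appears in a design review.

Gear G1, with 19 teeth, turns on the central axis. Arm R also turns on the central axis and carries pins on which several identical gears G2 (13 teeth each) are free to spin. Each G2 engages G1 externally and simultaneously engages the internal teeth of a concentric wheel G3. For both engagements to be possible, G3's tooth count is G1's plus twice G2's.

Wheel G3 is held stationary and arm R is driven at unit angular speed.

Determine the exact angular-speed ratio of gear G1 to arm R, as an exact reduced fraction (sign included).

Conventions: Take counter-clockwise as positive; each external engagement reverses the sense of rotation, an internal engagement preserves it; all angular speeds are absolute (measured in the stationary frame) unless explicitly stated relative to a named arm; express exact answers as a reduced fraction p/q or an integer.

class = planetary set [G3 = 19+2·13 = 45; Willis about the carrier]
ring teeth: 19 + 2·13 = 45
19(ω_sun−ω_arm) = −45(ω_ring−ω_arm),  ω_ring = 0, ω_arm = 1
ω_sun = 1 − (45/19)(0−1) = 64/19
ω_out/ω_in = 64/19

64/19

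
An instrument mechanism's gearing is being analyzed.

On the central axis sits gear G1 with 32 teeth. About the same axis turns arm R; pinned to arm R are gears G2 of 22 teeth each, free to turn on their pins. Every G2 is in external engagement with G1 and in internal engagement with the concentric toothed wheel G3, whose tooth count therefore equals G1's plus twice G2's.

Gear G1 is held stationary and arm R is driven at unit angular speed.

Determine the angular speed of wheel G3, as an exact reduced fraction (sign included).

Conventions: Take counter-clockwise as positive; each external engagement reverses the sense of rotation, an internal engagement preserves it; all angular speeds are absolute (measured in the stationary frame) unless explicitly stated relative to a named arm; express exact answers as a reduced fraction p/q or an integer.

topology: planetary set — G1 32T / G2 22T / G3 76T, arm = carrier (Willis)
ring teeth: 32 + 2·22 = 76
32(ω_sun−ω_arm) = −76(ω_ring−ω_arm),  ω_sun = 0, ω_arm = 1
ω_ring = 1 − (32/76)(0−1) = 27/19
exact speed ratio = 27/19

27/19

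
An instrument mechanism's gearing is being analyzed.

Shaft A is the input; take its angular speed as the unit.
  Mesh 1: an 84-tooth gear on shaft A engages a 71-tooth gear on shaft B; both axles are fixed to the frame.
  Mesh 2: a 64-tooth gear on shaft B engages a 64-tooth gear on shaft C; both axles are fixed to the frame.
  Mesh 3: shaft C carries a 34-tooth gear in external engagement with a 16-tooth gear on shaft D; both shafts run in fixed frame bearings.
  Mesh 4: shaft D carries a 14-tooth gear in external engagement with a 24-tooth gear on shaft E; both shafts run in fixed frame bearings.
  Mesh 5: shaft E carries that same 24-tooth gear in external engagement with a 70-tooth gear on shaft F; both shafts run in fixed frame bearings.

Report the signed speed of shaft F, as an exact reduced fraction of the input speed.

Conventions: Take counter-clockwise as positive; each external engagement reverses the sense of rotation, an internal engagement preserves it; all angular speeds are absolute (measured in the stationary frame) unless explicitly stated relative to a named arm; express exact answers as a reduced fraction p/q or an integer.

5-mesh fixed-axis compound train (all bearings frame-fixed)
mesh 1 [84T→71T]: |ω|/ω_in = 1×84/71 = 84/71, sense flips to −
mesh 2 [64T→64T]: |ω|/ω_in = (84/71)×64/64 = 84/71, sense flips to +
mesh 3 [34T→16T]: |ω|/ω_in = (84/71)×34/16 = 357/142, sense flips to −
mesh 4 [14T→24T]: |ω|/ω_in = (357/142)×14/24 = 833/568, sense flips to +
mesh 5 [24T→70T]: |ω|/ω_in = (833/568)×24/70 = 357/710, sense flips to −
signed output speed (× input speed) = -357/710

-357/710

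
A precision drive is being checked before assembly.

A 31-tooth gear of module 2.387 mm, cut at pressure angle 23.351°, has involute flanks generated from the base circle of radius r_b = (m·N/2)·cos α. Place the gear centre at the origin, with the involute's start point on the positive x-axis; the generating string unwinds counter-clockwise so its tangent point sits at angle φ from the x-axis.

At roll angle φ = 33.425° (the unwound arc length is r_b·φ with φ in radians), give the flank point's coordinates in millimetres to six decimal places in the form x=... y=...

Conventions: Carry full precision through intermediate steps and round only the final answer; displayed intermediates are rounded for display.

x=39.265678 y=2.172418

recognized (one wheel, involute flank): single-mesh tooth geometry, m = 2.387, N = 31
pitch radius r_p = m·N/2 = 2.387·31/2 = 36.998500
base radius r_b = r_p·cos α = 36.998500·cos 23.351° = 33.968098
roll angle φ = 33.425° = 0.58337630 rad
x = r_b·(cos φ + φ·sin φ) = 39.265678
y = r_b·(sin φ − φ·cos φ) = 2.172418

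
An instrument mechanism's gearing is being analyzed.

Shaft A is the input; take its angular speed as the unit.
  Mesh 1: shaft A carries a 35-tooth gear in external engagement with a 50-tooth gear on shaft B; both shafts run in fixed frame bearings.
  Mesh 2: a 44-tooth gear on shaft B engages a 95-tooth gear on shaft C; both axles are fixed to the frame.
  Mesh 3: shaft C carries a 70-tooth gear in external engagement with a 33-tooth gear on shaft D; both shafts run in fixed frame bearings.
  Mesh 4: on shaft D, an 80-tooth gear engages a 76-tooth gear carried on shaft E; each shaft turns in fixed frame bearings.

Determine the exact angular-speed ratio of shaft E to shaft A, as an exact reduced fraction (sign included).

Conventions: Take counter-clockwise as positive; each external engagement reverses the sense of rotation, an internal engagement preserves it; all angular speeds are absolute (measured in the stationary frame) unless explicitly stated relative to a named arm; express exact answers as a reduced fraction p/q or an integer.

784/1083

class = fixed-axis compound train [4 meshes; 4 ratios multiply, 4 sense flips]
mesh 1 [35T→50T]: running ratio 7/10, sense −
mesh 2 [44T→95T]: running ratio 154/475, sense +
mesh 3 [70T→33T]: running ratio 196/285, sense −
mesh 4 [80T→76T]: running ratio 784/1083, sense +
ω_out/ω_in = 784/1083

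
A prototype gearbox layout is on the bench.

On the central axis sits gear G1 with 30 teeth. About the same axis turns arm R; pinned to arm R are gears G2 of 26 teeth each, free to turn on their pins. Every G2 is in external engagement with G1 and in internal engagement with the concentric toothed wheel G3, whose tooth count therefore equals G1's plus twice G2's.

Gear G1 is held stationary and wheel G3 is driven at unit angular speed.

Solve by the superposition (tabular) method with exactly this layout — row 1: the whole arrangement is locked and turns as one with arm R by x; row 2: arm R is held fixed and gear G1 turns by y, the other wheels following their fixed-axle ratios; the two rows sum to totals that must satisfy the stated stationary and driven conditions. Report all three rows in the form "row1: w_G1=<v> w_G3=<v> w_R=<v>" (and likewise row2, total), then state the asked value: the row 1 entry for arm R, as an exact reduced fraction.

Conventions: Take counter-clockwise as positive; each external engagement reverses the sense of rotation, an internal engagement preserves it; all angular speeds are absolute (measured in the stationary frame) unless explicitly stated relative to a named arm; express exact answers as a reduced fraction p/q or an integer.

planetary set (30T centre, 26T on arm, 82T internal) — Willis relation
row 1 — lock + rotate with arm: ω_sun = ω_ring = ω_arm = x
row 2 (arm held, sun turns y): ω_ring = −(30/82)·y, ω_arm = 0
boundary: total ω_sun = x + y = 0 and total ω_ring = x − (30/82)·y = 1  ⇒  y = -41/56, x = 41/56
row 2 ring = −(30/82)·(-41/56) = 15/56
totals (row 1 + row 2): sun 41/56 + (-41/56) = 0, ring 41/56 + 15/56 = 1, arm 41/56 + 0 = 41/56
asked cell (row1, arm) = 41/56

row1: w_G1=41/56 w_G3=41/56 w_R=41/56
row2: w_G1=-41/56 w_G3=15/56 w_R=0
total: w_G1=0 w_G3=1 w_R=41/56
asked value: 41/56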